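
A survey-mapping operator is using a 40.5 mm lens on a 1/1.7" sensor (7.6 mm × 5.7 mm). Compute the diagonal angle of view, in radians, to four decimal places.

Sensor diagonal = √(7.6² + 5.7²) = √90.2500 ≈ 9.5000 mm.
Angle of view α = 2·arctan(d/2f) with d = 9.5000 mm and f = 40.5 mm.
d/2f = 0.11728; arctan(0.11728) ≈ 0.1168 rad, so α ≈ 0.2335 rad.

0.2335 rad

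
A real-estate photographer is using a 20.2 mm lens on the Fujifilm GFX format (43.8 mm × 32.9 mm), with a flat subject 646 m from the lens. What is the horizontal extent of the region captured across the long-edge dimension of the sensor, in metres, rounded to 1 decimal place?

dₒ: 646 m = 646000 mm.
Similar triangles through the lens centre give W/dₒ = w/dᵢ; with 1/f = 1/dₒ + 1/dᵢ this gives W = w·(dₒ − f)/f.
W = 43.8 mm × (646000 − 20.2) / 20.2 = 43.8 × 31979.1980 ≈ 1400688.873 mm = 1400.69 m.

1400.7 m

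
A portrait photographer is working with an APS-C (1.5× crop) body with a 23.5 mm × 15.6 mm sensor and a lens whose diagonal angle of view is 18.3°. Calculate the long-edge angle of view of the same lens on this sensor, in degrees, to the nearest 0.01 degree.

15.29°

Sensor diagonal = √(23.5² + 15.6²) = √795.6100 ≈ 28.2066 mm.
From the diagonal AOV: f = 28.2066 / (2·tan(9.15°)) = 28.2066 / 0.32214 ≈ 87.5604 mm.
Long-edge AOV = 2·arctan(23.5 / (2 × 87.5604)) = 2·arctan(0.13419) ≈ 15.2861°.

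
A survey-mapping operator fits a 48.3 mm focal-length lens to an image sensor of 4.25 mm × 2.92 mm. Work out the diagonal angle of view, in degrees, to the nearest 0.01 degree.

6.11°

Sensor diagonal = √(4.25² + 2.92²) = √26.5889 ≈ 5.1564 mm.
Angle of view α = 2·arctan(d/2f) with d = 5.1564 mm and f = 48.3 mm.
d/2f = 0.05338; arctan(0.05338) ≈ 3.0555°, so α ≈ 6.1110°.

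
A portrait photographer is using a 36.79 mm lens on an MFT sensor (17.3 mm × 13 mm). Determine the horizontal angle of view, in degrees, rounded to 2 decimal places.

26.46°

Angle of view α = 2·arctan(w/2f) with w = 17.3 mm and f = 36.79 mm.
w/2f = 0.23512; arctan(0.23512) ≈ 13.2310°, so α ≈ 26.4619°.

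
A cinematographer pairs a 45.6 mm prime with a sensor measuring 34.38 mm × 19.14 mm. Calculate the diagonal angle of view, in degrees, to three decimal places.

Sensor diagonal = √(34.38² + 19.14²) = √1548.3240 ≈ 39.3487 mm.
Angle of view α = 2·arctan(d/2f) with d = 39.3487 mm and f = 45.6 mm.
d/2f = 0.43146; arctan(0.43146) ≈ 23.3381°, so α ≈ 46.6761°.

46.676°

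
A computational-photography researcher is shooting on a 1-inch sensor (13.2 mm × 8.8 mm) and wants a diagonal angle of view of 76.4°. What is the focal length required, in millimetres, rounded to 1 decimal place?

Sensor diagonal = √(13.2² + 8.8²) = √251.6800 ≈ 15.8644 mm.
From α = 2·arctan(d/2f) we get f = d / (2·tan(α/2)).
With d = 15.8644 mm and α/2 = 38.2°, tan(α/2) ≈ 0.78692, so f ≈ 15.8644 / 1.57384 ≈ 10.0800 mm.

10.1 mm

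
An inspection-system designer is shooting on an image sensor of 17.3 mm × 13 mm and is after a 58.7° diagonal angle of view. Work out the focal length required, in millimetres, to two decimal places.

19.24 mm

Sensor diagonal = √(17.3² + 13²) = √468.2900 ≈ 21.6400 mm.
From α = 2·arctan(d/2f) we get f = d / (2·tan(α/2)).
With d = 21.6400 mm and α/2 = 29.35°, tan(α/2) ≈ 0.56232, so f ≈ 21.6400 / 1.12464 ≈ 19.2417 mm.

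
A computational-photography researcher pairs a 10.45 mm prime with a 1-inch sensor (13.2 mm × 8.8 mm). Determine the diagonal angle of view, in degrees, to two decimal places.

Sensor diagonal = √(13.2² + 8.8²) = √251.6800 ≈ 15.8644 mm.
Angle of view α = 2·arctan(d/2f) with d = 15.8644 mm and f = 10.45 mm.
d/2f = 0.75906; arctan(0.75906) ≈ 37.2008°, so α ≈ 74.4016°.

74.40°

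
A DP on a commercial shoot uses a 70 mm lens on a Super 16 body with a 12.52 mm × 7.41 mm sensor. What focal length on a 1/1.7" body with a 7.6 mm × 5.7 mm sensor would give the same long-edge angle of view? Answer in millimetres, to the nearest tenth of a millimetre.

42.5 mm

Equal angle of view means equal width/f ratio, so f₂ = f₁ · (width₂/width₁) = 70 × 7.6/12.52.
f₂ = 70 × 0.60703 ≈ 42.492 mm.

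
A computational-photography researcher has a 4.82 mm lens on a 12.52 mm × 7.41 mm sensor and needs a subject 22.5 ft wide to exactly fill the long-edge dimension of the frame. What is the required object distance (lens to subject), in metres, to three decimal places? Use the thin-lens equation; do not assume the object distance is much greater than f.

W: 22.5 ft × 304.8 mm/ft = 6858.00 mm.
Magnification m = w/W = dᵢ/dₒ; combined with 1/f = 1/dₒ + 1/dᵢ this gives dₒ = f·(1 + W/w).
dₒ = 4.82 mm × (1 + 6858/12.52) = 4.82 × 548.7636 ≈ 2645.040 mm = 2.64504 m.

2.645 m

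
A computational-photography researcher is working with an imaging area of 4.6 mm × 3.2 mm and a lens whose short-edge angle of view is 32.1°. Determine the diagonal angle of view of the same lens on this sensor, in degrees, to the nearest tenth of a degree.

From the short-edge AOV: f = 3.2 / (2·tan(16.05°)) = 3.2 / 0.57538 ≈ 5.5615 mm.
Sensor diagonal = √(4.6² + 3.2²) = √31.4000 ≈ 5.6036 mm.
Diagonal AOV = 2·arctan(5.6036 / (2 × 5.5615)) = 2·arctan(0.50378) ≈ 53.4760°.

53.5°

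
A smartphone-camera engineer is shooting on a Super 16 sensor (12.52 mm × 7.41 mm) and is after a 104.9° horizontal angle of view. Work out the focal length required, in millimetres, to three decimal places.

4.812 mm

From α = 2·arctan(w/2f) we get f = w / (2·tan(α/2)).
With w = 12.52 mm and α/2 = 52.45°, tan(α/2) ≈ 1.30087, so f ≈ 12.52 / 2.60175 ≈ 4.8122 mm.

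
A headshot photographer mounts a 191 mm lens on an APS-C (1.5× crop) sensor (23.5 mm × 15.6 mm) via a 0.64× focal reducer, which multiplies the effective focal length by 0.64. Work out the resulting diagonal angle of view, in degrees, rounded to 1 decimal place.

13.2°

Effective focal length f = 191 × 0.64 = 122.24 mm.
Sensor diagonal = √(23.5² + 15.6²) = √795.6100 ≈ 28.2066 mm.
α = 2·arctan(28.207 / (2 × 122.24)) = 2·arctan(0.11537) ≈ 13.1627°.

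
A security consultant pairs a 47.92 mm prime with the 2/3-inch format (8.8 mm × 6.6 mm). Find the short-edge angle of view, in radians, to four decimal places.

Angle of view α = 2·arctan(h/2f) with h = 6.6 mm and f = 47.92 mm.
h/2f = 0.06886; arctan(0.06886) ≈ 0.0688 rad, so α ≈ 0.1375 rad.

0.1375 rad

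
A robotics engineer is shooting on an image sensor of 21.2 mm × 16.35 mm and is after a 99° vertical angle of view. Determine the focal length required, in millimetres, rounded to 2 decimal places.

6.98 mm

From α = 2·arctan(h/2f) we get f = h / (2·tan(α/2)).
With h = 16.35 mm and α/2 = 49.5°, tan(α/2) ≈ 1.17085, so f ≈ 16.35 / 2.34170 ≈ 6.9821 mm.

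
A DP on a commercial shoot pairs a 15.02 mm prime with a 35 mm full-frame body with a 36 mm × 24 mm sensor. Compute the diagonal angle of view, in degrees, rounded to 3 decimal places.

Sensor diagonal = √(36² + 24²) = √1872.0000 ≈ 43.2666 mm.
Angle of view α = 2·arctan(d/2f) with d = 43.2666 mm and f = 15.02 mm.
d/2f = 1.44030; arctan(1.44030) ≈ 55.2278°, so α ≈ 110.4555°.

110.456°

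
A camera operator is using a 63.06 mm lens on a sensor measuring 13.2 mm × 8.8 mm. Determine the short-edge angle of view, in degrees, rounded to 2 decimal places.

7.98°

Angle of view α = 2·arctan(h/2f) with h = 8.8 mm and f = 63.06 mm.
h/2f = 0.06977; arctan(0.06977) ≈ 3.9913°, so α ≈ 7.9827°.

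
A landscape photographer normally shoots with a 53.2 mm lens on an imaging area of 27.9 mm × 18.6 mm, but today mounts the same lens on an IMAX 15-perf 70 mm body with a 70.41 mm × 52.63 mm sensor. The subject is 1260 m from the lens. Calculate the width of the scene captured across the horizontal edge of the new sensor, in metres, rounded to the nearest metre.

The focal length stays 53.2 mm; the relevant sensor dimension is now w = 70.41 mm. Object distance dₒ = 1260 m = 1.26e+06 mm.
Thin-lens field width W = w·(dₒ − f)/f = 70.41 × (1.26e+06 − 53.2)/53.2 ≈ 1667534.853 mm = 1667.53 m.

1668 m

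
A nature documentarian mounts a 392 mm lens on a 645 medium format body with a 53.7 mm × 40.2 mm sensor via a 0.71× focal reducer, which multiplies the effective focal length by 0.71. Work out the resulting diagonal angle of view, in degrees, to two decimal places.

Effective focal length f = 392 × 0.71 = 278.32 mm.
Sensor diagonal = √(53.7² + 40.2²) = √4499.7300 ≈ 67.0800 mm.
α = 2·arctan(67.080 / (2 × 278.32)) = 2·arctan(0.12051) ≈ 13.7430°.

13.74°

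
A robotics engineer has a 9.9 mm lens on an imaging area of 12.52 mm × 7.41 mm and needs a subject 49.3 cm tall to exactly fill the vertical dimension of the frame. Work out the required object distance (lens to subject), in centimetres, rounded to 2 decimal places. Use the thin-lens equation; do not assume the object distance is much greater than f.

W: 49.3 cm = 493 mm.
Magnification m = h/W = dᵢ/dₒ; combined with 1/f = 1/dₒ + 1/dᵢ this gives dₒ = f·(1 + W/h).
dₒ = 9.9 mm × (1 + 493/7.41) = 9.9 × 67.5317 ≈ 668.564 mm = 66.8564 cm.

66.86 cm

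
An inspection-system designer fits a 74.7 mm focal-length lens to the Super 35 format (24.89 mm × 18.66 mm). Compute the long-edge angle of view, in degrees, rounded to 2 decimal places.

Angle of view α = 2·arctan(w/2f) with w = 24.89 mm and f = 74.7 mm.
w/2f = 0.16660; arctan(0.16660) ≈ 9.4586°, so α ≈ 18.9172°.

18.92°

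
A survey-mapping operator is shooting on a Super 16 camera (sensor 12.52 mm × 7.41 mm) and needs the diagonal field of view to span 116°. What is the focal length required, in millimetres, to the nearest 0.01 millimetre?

4.55 mm

Sensor diagonal = √(12.52² + 7.41²) = √211.6585 ≈ 14.5485 mm.
From α = 2·arctan(d/2f) we get f = d / (2·tan(α/2)).
With d = 14.5485 mm and α/2 = 58°, tan(α/2) ≈ 1.60033, so f ≈ 14.5485 / 3.20067 ≈ 4.5455 mm.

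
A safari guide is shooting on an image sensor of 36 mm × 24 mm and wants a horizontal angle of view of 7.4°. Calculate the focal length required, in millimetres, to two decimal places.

From α = 2·arctan(w/2f) we get f = w / (2·tan(α/2)).
With w = 36 mm and α/2 = 3.7°, tan(α/2) ≈ 0.06467, so f ≈ 36 / 0.12933 ≈ 278.3487 mm.

278.35 mm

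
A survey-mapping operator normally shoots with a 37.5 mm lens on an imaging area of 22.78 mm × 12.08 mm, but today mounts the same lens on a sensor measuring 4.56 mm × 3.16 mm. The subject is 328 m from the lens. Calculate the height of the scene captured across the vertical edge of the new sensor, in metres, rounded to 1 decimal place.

The focal length stays 37.5 mm; the relevant sensor dimension is now h = 3.16 mm. Object distance dₒ = 328 m = 328000 mm.
Thin-lens field height W = h·(dₒ − f)/f = 3.16 × (328000 − 37.5)/37.5 ≈ 27636.307 mm = 27.6363 m.

27.6 m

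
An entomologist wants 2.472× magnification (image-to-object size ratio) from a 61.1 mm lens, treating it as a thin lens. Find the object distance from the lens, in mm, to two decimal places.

85.82 mm

With m = dᵢ/dₒ and 1/f = 1/dₒ + 1/dᵢ, substituting dᵢ = m·dₒ gives 1/f = (1 + 1/m)/dₒ, hence dₒ = f·(1 + 1/m).
dₒ = 61.1 × (1 + 1/2.472) = 61.1 × 1.40453 ≈ 85.817 mm.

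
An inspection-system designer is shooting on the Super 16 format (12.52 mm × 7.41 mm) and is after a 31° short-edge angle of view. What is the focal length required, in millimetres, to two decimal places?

From α = 2·arctan(h/2f) we get f = h / (2·tan(α/2)).
With h = 7.41 mm and α/2 = 15.5°, tan(α/2) ≈ 0.27732, so f ≈ 7.41 / 0.55465 ≈ 13.3598 mm.

13.36 mm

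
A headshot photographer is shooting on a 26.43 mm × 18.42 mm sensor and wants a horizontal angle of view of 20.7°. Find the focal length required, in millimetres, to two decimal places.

72.36 mm

From α = 2·arctan(w/2f) we get f = w / (2·tan(α/2)).
With w = 26.43 mm and α/2 = 10.35°, tan(α/2) ≈ 0.18263, so f ≈ 26.43 / 0.36526 ≈ 72.3585 mm.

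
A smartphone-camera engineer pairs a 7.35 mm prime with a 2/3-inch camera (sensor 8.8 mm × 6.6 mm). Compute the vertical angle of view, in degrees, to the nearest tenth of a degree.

48.4°

Angle of view α = 2·arctan(h/2f) with h = 6.6 mm and f = 7.35 mm.
h/2f = 0.44898; arctan(0.44898) ≈ 24.1791°, so α ≈ 48.3582°.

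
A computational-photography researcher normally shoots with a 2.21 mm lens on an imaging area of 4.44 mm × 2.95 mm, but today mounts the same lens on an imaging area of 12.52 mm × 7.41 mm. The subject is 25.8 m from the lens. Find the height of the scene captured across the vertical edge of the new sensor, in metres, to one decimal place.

The focal length stays 2.21 mm; the relevant sensor dimension is now h = 7.41 mm. Object distance dₒ = 25.8 m = 25800 mm.
Thin-lens field height W = h·(dₒ − f)/f = 7.41 × (25800 − 2.21)/2.21 ≈ 86498.472 mm = 86.4985 m.

86.5 m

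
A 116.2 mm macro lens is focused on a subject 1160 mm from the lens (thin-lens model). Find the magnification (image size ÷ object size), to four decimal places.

Thin lens: 1/f = 1/dₒ + 1/dᵢ → 1/dᵢ = 1/116.2 − 1/1160 = 0.0077438 mm⁻¹, so dᵢ ≈ 129.1358 mm.
Magnification m = dᵢ/dₒ = 129.1358/1160 ≈ 0.11132.

0.1113×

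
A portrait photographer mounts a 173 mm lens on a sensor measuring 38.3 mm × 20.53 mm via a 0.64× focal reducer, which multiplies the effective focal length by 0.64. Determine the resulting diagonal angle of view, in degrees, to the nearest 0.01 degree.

22.21°

Effective focal length f = 173 × 0.64 = 110.72 mm.
Sensor diagonal = √(38.3² + 20.53²) = √1888.3709 ≈ 43.4554 mm.
α = 2·arctan(43.455 / (2 × 110.72)) = 2·arctan(0.19624) ≈ 22.2053°.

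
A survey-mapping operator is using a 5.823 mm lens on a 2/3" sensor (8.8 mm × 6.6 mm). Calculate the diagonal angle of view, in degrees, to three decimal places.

Sensor diagonal = √(8.8² + 6.6²) = √121.0000 ≈ 11.0000 mm.
Angle of view α = 2·arctan(d/2f) with d = 11.0000 mm and f = 5.823 mm.
d/2f = 0.94453; arctan(0.94453) ≈ 43.3660°, so α ≈ 86.7320°.

86.732°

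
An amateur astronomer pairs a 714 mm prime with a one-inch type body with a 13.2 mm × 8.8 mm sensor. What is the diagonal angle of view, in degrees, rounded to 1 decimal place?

Sensor diagonal = √(13.2² + 8.8²) = √251.6800 ≈ 15.8644 mm.
Angle of view α = 2·arctan(d/2f) with d = 15.8644 mm and f = 714 mm.
d/2f = 0.01111; arctan(0.01111) ≈ 0.6365°, so α ≈ 1.2730°.

1.3°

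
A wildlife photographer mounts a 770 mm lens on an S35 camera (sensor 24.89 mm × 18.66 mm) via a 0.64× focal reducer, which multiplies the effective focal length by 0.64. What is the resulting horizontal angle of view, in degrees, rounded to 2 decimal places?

Effective focal length f = 770 × 0.64 = 492.8 mm.
α = 2·arctan(24.89 / (2 × 492.8)) = 2·arctan(0.02525) ≈ 2.8932°.

2.89°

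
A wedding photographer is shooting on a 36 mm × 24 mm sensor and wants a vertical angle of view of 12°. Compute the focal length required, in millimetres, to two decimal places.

114.17 mm

From α = 2·arctan(h/2f) we get f = h / (2·tan(α/2)).
With h = 24 mm and α/2 = 6°, tan(α/2) ≈ 0.10510, so f ≈ 24 / 0.21021 ≈ 114.1724 mm.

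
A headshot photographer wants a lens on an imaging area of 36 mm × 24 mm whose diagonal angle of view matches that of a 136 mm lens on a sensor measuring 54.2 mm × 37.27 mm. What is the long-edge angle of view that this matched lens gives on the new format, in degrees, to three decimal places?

22.754°

Sensor diagonal = √(54.2² + 37.27²) = √4326.6929 ≈ 65.7776 mm.
Sensor diagonal = √(36² + 24²) = √1872.0000 ≈ 43.2666 mm.
Equal diagonal AOV ⇒ f₂ = f₁ · 43.2666/65.7776 = 136 × 0.65777 ≈ 89.4569 mm.
Long-edge AOV on the new format = 2·arctan(36 / (2 × 89.4569)) = 2·arctan(0.20121) ≈ 22.7536°.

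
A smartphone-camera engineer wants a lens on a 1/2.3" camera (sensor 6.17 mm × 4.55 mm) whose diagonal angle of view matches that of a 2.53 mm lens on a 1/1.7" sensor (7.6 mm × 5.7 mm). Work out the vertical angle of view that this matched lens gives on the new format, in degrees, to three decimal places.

Sensor diagonal = √(7.6² + 5.7²) = √90.2500 ≈ 9.5000 mm.
Sensor diagonal = √(6.17² + 4.55²) = √58.7714 ≈ 7.6663 mm.
Equal diagonal AOV ⇒ f₂ = f₁ · 7.6663/9.5000 = 2.53 × 0.80697 ≈ 2.0416 mm.
Vertical AOV on the new format = 2·arctan(4.55 / (2 × 2.0416)) = 2·arctan(1.11430) ≈ 96.1888°.

96.189°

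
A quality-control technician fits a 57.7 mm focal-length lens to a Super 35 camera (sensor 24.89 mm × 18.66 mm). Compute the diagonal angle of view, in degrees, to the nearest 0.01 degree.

Sensor diagonal = √(24.89² + 18.66²) = √967.7077 ≈ 31.1080 mm.
Angle of view α = 2·arctan(d/2f) with d = 31.1080 mm and f = 57.7 mm.
d/2f = 0.26957; arctan(0.26957) ≈ 15.0864°, so α ≈ 30.1729°.

30.17°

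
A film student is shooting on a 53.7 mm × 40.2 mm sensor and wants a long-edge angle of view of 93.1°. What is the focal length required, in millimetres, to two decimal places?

From α = 2·arctan(w/2f) we get f = w / (2·tan(α/2)).
With w = 53.7 mm and α/2 = 46.55°, tan(α/2) ≈ 1.05562, so f ≈ 53.7 / 2.11125 ≈ 25.4352 mm.

25.44 mm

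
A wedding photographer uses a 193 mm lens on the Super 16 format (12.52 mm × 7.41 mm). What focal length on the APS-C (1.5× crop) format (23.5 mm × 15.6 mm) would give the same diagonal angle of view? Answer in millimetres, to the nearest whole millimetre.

374 mm

Sensor diagonal = √(12.52² + 7.41²) = √211.6585 ≈ 14.5485 mm.
Sensor diagonal = √(23.5² + 15.6²) = √795.6100 ≈ 28.2066 mm.
Equal angle of view means equal diagonal/f ratio, so f₂ = f₁ · (diagonal₂/diagonal₁) = 193 × 28.2066/14.5485.
f₂ = 193 × 1.93880 ≈ 374.188 mm.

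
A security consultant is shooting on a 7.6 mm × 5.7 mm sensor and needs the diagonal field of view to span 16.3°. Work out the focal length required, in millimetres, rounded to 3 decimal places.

33.168 mm

Sensor diagonal = √(7.6² + 5.7²) = √90.2500 ≈ 9.5000 mm.
From α = 2·arctan(d/2f) we get f = d / (2·tan(α/2)).
With d = 9.5000 mm and α/2 = 8.15°, tan(α/2) ≈ 0.14321, so f ≈ 9.5000 / 0.28642 ≈ 33.1677 mm.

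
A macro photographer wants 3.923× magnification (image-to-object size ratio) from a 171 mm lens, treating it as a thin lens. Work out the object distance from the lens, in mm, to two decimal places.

With m = dᵢ/dₒ and 1/f = 1/dₒ + 1/dᵢ, substituting dᵢ = m·dₒ gives 1/f = (1 + 1/m)/dₒ, hence dₒ = f·(1 + 1/m).
dₒ = 171 × (1 + 1/3.923) = 171 × 1.25491 ≈ 214.589 mm.

214.59 mm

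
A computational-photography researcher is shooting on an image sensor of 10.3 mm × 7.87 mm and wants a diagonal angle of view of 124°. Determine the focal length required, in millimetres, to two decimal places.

3.45 mm

Sensor diagonal = √(10.3² + 7.87²) = √168.0269 ≈ 12.9625 mm.
From α = 2·arctan(d/2f) we get f = d / (2·tan(α/2)).
With d = 12.9625 mm and α/2 = 62°, tan(α/2) ≈ 1.88073, so f ≈ 12.9625 / 3.76145 ≈ 3.4461 mm.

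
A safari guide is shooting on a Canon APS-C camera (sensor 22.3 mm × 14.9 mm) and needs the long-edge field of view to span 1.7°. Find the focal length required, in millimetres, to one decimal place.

751.5 mm

From α = 2·arctan(w/2f) we get f = w / (2·tan(α/2)).
With w = 22.3 mm and α/2 = 0.85°, tan(α/2) ≈ 0.01484, so f ≈ 22.3 / 0.02967 ≈ 751.5307 mm.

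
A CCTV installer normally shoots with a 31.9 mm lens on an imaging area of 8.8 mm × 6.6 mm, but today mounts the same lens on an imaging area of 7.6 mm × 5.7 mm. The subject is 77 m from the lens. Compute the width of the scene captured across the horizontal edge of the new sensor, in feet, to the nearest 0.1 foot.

60.2 ft

The focal length stays 31.9 mm; the relevant sensor dimension is now w = 7.6 mm. Object distance dₒ = 77 m = 77000 mm.
Thin-lens field width W = w·(dₒ − f)/f = 7.6 × (77000 − 31.9)/31.9 ≈ 18337.228 mm = 18337.228/304.8 ft = 60.1615 ft.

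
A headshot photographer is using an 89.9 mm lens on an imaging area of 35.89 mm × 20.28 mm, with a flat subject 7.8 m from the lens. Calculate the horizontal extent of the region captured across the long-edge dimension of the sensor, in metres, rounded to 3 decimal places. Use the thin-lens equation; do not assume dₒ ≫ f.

dₒ: 7.8 m = 7800 mm.
Similar triangles through the lens centre give W/dₒ = w/dᵢ; with 1/f = 1/dₒ + 1/dᵢ this gives W = w·(dₒ − f)/f.
W = 35.89 mm × (7800 − 89.9) / 89.9 = 35.89 × 85.7631 ≈ 3078.037 mm = 3.07804 m.

3.078 m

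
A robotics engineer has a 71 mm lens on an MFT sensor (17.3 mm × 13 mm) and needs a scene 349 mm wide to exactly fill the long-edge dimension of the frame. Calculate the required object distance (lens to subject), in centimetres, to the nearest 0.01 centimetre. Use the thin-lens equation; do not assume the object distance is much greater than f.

150.33 cm

Magnification m = w/W = dᵢ/dₒ; combined with 1/f = 1/dₒ + 1/dᵢ this gives dₒ = f·(1 + W/w).
dₒ = 71 mm × (1 + 349/17.3) = 71 × 21.1734 ≈ 1503.312 mm = 150.331 cm.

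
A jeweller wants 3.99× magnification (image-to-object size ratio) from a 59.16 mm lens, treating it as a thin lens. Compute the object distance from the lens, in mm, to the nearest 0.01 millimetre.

With m = dᵢ/dₒ and 1/f = 1/dₒ + 1/dᵢ, substituting dᵢ = m·dₒ gives 1/f = (1 + 1/m)/dₒ, hence dₒ = f·(1 + 1/m).
dₒ = 59.16 × (1 + 1/3.99) = 59.16 × 1.25063 ≈ 73.987 mm.

73.99 mm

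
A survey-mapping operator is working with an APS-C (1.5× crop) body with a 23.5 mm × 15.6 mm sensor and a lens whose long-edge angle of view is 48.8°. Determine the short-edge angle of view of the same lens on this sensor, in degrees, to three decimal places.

33.517°

From the long-edge AOV: f = 23.5 / (2·tan(24.4°)) = 23.5 / 0.90724 ≈ 25.9027 mm.
Short-edge AOV = 2·arctan(15.6 / (2 × 25.9027)) = 2·arctan(0.30113) ≈ 33.5169°.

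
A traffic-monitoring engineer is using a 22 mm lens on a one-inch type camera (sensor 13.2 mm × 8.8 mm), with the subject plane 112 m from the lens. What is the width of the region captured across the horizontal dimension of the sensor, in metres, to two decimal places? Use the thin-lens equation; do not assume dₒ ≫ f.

67.19 m

dₒ: 112 m = 112000 mm.
Similar triangles through the lens centre give W/dₒ = w/dᵢ; with 1/f = 1/dₒ + 1/dᵢ this gives W = w·(dₒ − f)/f.
W = 13.2 mm × (112000 − 22) / 22 = 13.2 × 5089.9091 ≈ 67186.800 mm = 67.1868 m.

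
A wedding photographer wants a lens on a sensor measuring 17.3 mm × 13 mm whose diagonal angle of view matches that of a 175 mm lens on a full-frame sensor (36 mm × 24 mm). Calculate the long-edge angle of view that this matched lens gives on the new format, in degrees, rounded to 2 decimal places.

Sensor diagonal = √(36² + 24²) = √1872.0000 ≈ 43.2666 mm.
Sensor diagonal = √(17.3² + 13²) = √468.2900 ≈ 21.6400 mm.
Equal diagonal AOV ⇒ f₂ = f₁ · 21.6400/43.2666 = 175 × 0.50015 ≈ 87.5271 mm.
Long-edge AOV on the new format = 2·arctan(17.3 / (2 × 87.5271)) = 2·arctan(0.09883) ≈ 11.2880°.

11.29°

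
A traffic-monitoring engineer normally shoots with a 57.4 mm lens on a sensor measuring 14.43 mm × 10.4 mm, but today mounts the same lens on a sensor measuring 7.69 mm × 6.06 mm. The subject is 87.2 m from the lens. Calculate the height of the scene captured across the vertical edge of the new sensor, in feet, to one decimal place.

30.2 ft

The focal length stays 57.4 mm; the relevant sensor dimension is now h = 6.06 mm. Object distance dₒ = 87.2 m = 87200 mm.
Thin-lens field height W = h·(dₒ − f)/f = 6.06 × (87200 − 57.4)/57.4 ≈ 9200.072 mm = 9200.072/304.8 ft = 30.184 ft.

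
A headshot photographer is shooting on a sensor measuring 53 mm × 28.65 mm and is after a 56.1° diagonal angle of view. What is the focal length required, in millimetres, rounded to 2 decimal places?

Sensor diagonal = √(53² + 28.65²) = √3629.8225 ≈ 60.2480 mm.
From α = 2·arctan(d/2f) we get f = d / (2·tan(α/2)).
With d = 60.2480 mm and α/2 = 28.05°, tan(α/2) ≈ 0.53283, so f ≈ 60.2480 / 1.06566 ≈ 56.5359 mm.

56.54 mm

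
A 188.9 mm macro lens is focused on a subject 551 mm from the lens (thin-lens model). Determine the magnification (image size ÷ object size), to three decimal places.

Thin lens: 1/f = 1/dₒ + 1/dᵢ → 1/dᵢ = 1/188.9 − 1/551 = 0.0034789 mm⁻¹, so dᵢ ≈ 287.4452 mm.
Magnification m = dᵢ/dₒ = 287.4452/551 ≈ 0.52168.

0.522×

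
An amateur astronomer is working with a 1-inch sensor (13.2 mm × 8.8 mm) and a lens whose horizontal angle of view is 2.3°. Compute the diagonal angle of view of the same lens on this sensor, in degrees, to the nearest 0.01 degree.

From the horizontal AOV: f = 13.2 / (2·tan(1.15°)) = 13.2 / 0.04015 ≈ 328.7838 mm.
Sensor diagonal = √(13.2² + 8.8²) = √251.6800 ≈ 15.8644 mm.
Diagonal AOV = 2·arctan(15.8644 / (2 × 328.7838)) = 2·arctan(0.02413) ≈ 2.7641°.

2.76°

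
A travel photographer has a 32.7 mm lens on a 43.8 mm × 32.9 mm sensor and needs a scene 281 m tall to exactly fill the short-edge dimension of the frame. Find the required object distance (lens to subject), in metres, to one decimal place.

279.3 m

W: 281 m = 281000 mm.
Magnification m = h/W = dᵢ/dₒ; combined with 1/f = 1/dₒ + 1/dᵢ this gives dₒ = f·(1 + W/h).
dₒ = 32.7 mm × (1 + 281000/32.9) = 32.7 × 8542.0334 ≈ 279324.493 mm = 279.324 m.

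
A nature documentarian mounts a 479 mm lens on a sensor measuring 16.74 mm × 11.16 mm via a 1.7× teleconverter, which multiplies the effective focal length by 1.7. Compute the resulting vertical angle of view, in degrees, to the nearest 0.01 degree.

0.79°

Effective focal length f = 479 × 1.7 = 814.3 mm.
α = 2·arctan(11.16 / (2 × 814.3)) = 2·arctan(0.00685) ≈ 0.7852°.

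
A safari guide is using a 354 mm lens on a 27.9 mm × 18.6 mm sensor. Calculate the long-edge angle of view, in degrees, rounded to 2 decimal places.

Angle of view α = 2·arctan(w/2f) with w = 27.9 mm and f = 354 mm.
w/2f = 0.03941; arctan(0.03941) ≈ 2.2567°, so α ≈ 4.5133°.

4.51°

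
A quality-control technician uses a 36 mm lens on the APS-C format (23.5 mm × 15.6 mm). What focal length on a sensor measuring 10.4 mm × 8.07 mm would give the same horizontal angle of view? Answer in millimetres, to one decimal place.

Equal angle of view means equal width/f ratio, so f₂ = f₁ · (width₂/width₁) = 36 × 10.4/23.5.
f₂ = 36 × 0.44255 ≈ 15.932 mm.

15.9 mm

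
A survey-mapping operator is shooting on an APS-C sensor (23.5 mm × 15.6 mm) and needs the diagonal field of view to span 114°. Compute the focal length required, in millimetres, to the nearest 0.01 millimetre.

9.16 mm

Sensor diagonal = √(23.5² + 15.6²) = √795.6100 ≈ 28.2066 mm.
From α = 2·arctan(d/2f) we get f = d / (2·tan(α/2)).
With d = 28.2066 mm and α/2 = 57°, tan(α/2) ≈ 1.53986, so f ≈ 28.2066 / 3.07973 ≈ 9.1588 mm.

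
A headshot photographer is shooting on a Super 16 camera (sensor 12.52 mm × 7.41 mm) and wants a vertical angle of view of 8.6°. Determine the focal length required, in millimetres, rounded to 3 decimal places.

49.275 mm

From α = 2·arctan(h/2f) we get f = h / (2·tan(α/2)).
With h = 7.41 mm and α/2 = 4.3°, tan(α/2) ≈ 0.07519, so f ≈ 7.41 / 0.15038 ≈ 49.2749 mm.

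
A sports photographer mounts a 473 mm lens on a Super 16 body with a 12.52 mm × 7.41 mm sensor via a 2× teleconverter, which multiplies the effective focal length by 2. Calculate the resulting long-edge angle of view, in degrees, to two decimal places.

0.76°

Effective focal length f = 473 × 2 = 946 mm.
α = 2·arctan(12.52 / (2 × 946)) = 2·arctan(0.00662) ≈ 0.7583°.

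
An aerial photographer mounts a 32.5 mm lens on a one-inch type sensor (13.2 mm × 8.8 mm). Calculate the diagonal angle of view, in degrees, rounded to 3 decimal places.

Sensor diagonal = √(13.2² + 8.8²) = √251.6800 ≈ 15.8644 mm.
Angle of view α = 2·arctan(d/2f) with d = 15.8644 mm and f = 32.5 mm.
d/2f = 0.24407; arctan(0.24407) ≈ 13.7159°, so α ≈ 27.4318°.

27.432°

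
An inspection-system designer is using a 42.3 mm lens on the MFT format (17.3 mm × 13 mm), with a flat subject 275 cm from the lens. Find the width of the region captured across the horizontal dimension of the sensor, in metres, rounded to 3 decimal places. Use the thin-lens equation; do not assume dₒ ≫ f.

1.107 m

dₒ: 275 cm = 2750 mm.
Similar triangles through the lens centre give W/dₒ = w/dᵢ; with 1/f = 1/dₒ + 1/dᵢ this gives W = w·(dₒ − f)/f.
W = 17.3 mm × (2750 − 42.3) / 42.3 = 17.3 × 64.0118 ≈ 1107.404 mm = 1.1074 m.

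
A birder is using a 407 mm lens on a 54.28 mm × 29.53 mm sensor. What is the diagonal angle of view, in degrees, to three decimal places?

Sensor diagonal = √(54.28² + 29.53²) = √3818.3393 ≈ 61.7927 mm.
Angle of view α = 2·arctan(d/2f) with d = 61.7927 mm and f = 407 mm.
d/2f = 0.07591; arctan(0.07591) ≈ 4.3411°, so α ≈ 8.6823°.

8.682°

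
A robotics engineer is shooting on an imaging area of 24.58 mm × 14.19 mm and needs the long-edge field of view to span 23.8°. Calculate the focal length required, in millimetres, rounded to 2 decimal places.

From α = 2·arctan(w/2f) we get f = w / (2·tan(α/2)).
With w = 24.58 mm and α/2 = 11.9°, tan(α/2) ≈ 0.21073, so f ≈ 24.58 / 0.42147 ≈ 58.3202 mm.

58.32 mm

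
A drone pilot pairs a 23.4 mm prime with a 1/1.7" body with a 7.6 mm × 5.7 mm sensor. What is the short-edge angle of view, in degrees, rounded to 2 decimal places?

13.89°

Angle of view α = 2·arctan(h/2f) with h = 5.7 mm and f = 23.4 mm.
h/2f = 0.12179; arctan(0.12179) ≈ 6.9441°, so α ≈ 13.8883°.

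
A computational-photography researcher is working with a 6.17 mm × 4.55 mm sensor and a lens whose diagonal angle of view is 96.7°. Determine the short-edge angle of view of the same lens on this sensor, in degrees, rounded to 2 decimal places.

67.43°

Sensor diagonal = √(6.17² + 4.55²) = √58.7714 ≈ 7.6663 mm.
From the diagonal AOV: f = 7.6663 / (2·tan(48.35°)) = 7.6663 / 2.24870 ≈ 3.4092 mm.
Short-edge AOV = 2·arctan(4.55 / (2 × 3.4092)) = 2·arctan(0.66731) ≈ 67.4314°.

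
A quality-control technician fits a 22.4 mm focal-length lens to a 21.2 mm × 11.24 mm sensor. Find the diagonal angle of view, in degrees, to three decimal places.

Sensor diagonal = √(21.2² + 11.24²) = √575.7776 ≈ 23.9954 mm.
Angle of view α = 2·arctan(d/2f) with d = 23.9954 mm and f = 22.4 mm.
d/2f = 0.53561; arctan(0.53561) ≈ 28.1740°, so α ≈ 56.3480°.

56.348°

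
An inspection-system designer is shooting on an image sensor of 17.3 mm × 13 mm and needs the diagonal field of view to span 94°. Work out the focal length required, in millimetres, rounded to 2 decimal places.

10.09 mm

Sensor diagonal = √(17.3² + 13²) = √468.2900 ≈ 21.6400 mm.
From α = 2·arctan(d/2f) we get f = d / (2·tan(α/2)).
With d = 21.6400 mm and α/2 = 47°, tan(α/2) ≈ 1.07237, so f ≈ 21.6400 / 2.14474 ≈ 10.0898 mm.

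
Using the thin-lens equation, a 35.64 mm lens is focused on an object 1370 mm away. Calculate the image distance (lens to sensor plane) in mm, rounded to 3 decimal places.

36.592 mm

1/dᵢ = 1/f − 1/dₒ = 1/35.64 − 1/1370 = 0.0273284 mm⁻¹.
dᵢ = 1/0.0273284 ≈ 36.5919 mm.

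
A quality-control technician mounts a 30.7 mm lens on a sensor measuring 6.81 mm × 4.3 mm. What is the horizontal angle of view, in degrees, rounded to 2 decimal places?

12.66°

Angle of view α = 2·arctan(w/2f) with w = 6.81 mm and f = 30.7 mm.
w/2f = 0.11091; arctan(0.11091) ≈ 6.3289°, so α ≈ 12.6579°.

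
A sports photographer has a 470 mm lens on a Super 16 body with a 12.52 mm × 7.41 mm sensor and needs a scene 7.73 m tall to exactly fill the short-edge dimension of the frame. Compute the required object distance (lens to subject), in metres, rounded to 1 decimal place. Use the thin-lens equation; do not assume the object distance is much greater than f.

W: 7.73 m = 7730 mm.
Magnification m = h/W = dᵢ/dₒ; combined with 1/f = 1/dₒ + 1/dᵢ this gives dₒ = f·(1 + W/h).
dₒ = 470 mm × (1 + 7730/7.41) = 470 × 1044.1849 ≈ 490766.896 mm = 490.767 m.

490.8 m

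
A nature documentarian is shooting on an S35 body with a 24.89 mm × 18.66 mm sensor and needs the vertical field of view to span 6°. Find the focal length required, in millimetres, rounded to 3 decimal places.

178.027 mm

From α = 2·arctan(h/2f) we get f = h / (2·tan(α/2)).
With h = 18.66 mm and α/2 = 3°, tan(α/2) ≈ 0.05241, so f ≈ 18.66 / 0.10482 ≈ 178.0270 mm.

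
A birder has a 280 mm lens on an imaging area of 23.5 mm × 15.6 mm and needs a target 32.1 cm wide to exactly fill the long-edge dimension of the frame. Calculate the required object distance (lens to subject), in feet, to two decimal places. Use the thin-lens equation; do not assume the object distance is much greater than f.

13.47 ft

W: 32.1 cm = 321 mm.
Magnification m = w/W = dᵢ/dₒ; combined with 1/f = 1/dₒ + 1/dᵢ this gives dₒ = f·(1 + W/w).
dₒ = 280 mm × (1 + 321/23.5) = 280 × 14.6596 ≈ 4104.681 mm = 4104.681/304.8 ft = 13.4668 ft.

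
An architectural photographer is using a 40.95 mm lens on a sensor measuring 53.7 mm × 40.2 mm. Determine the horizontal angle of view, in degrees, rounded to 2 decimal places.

66.50°

Angle of view α = 2·arctan(w/2f) with w = 53.7 mm and f = 40.95 mm.
w/2f = 0.65568; arctan(0.65568) ≈ 33.2520°, so α ≈ 66.5039°.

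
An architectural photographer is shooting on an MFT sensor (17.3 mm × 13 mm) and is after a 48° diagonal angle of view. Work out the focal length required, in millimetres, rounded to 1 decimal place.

Sensor diagonal = √(17.3² + 13²) = √468.2900 ≈ 21.6400 mm.
From α = 2·arctan(d/2f) we get f = d / (2·tan(α/2)).
With d = 21.6400 mm and α/2 = 24°, tan(α/2) ≈ 0.44523, so f ≈ 21.6400 / 0.89046 ≈ 24.3021 mm.

24.3 mm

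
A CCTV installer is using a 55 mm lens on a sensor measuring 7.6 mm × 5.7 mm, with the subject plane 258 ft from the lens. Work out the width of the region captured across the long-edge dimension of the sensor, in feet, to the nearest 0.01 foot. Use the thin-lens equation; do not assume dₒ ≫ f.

dₒ: 258 ft × 304.8 mm/ft = 78638.40 mm.
Similar triangles through the lens centre give W/dₒ = w/dᵢ; with 1/f = 1/dₒ + 1/dᵢ this gives W = w·(dₒ − f)/f.
W = 7.6 mm × (78638.4 − 55) / 55 = 7.6 × 1428.7890 ≈ 10858.797 mm = 10858.797/304.8 ft = 35.626 ft.

35.63 ft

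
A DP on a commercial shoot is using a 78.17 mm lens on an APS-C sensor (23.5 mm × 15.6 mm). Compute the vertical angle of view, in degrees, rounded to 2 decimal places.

11.40°

Angle of view α = 2·arctan(h/2f) with h = 15.6 mm and f = 78.17 mm.
h/2f = 0.09978; arctan(0.09978) ≈ 5.6983°, so α ≈ 11.3965°.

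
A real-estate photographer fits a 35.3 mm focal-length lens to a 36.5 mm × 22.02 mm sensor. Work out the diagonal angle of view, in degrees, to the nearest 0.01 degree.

Sensor diagonal = √(36.5² + 22.02²) = √1817.1304 ≈ 42.6278 mm.
Angle of view α = 2·arctan(d/2f) with d = 42.6278 mm and f = 35.3 mm.
d/2f = 0.60379; arctan(0.60379) ≈ 31.1233°, so α ≈ 62.2466°.

62.25°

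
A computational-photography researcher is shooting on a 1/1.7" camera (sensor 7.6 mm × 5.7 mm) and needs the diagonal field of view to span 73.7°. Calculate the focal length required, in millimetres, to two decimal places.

Sensor diagonal = √(7.6² + 5.7²) = √90.2500 ≈ 9.5000 mm.
From α = 2·arctan(d/2f) we get f = d / (2·tan(α/2)).
With d = 9.5000 mm and α/2 = 36.85°, tan(α/2) ≈ 0.74946, so f ≈ 9.5000 / 1.49892 ≈ 6.3379 mm.

6.34 mm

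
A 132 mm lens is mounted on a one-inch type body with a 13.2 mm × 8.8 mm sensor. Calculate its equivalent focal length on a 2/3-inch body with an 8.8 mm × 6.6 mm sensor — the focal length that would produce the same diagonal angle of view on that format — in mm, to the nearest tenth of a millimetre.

91.5 mm

Sensor diagonal = √(13.2² + 8.8²) = √251.6800 ≈ 15.8644 mm.
Sensor diagonal = √(8.8² + 6.6²) = √121.0000 ≈ 11.0000 mm.
Equal angle of view means equal diagonal/f ratio, so f₂ = f₁ · (diagonal₂/diagonal₁) = 132 × 11.0000/15.8644.
f₂ = 132 × 0.69338 ≈ 91.526 mm.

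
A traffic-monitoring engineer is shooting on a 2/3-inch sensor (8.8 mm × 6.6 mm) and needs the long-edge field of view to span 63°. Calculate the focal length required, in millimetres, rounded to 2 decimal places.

7.18 mm

From α = 2·arctan(w/2f) we get f = w / (2·tan(α/2)).
With w = 8.8 mm and α/2 = 31.5°, tan(α/2) ≈ 0.61280, so f ≈ 8.8 / 1.22560 ≈ 7.1801 mm.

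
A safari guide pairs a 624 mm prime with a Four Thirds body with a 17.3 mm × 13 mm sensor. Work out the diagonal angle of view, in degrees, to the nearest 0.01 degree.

1.99°

Sensor diagonal = √(17.3² + 13²) = √468.2900 ≈ 21.6400 mm.
Angle of view α = 2·arctan(d/2f) with d = 21.6400 mm and f = 624 mm.
d/2f = 0.01734; arctan(0.01734) ≈ 0.9934°, so α ≈ 1.9868°.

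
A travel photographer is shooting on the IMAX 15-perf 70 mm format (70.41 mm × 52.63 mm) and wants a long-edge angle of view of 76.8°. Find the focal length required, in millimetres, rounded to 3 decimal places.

44.418 mm

From α = 2·arctan(w/2f) we get f = w / (2·tan(α/2)).
With w = 70.41 mm and α/2 = 38.4°, tan(α/2) ≈ 0.79259, so f ≈ 70.41 / 1.58518 ≈ 44.4177 mm.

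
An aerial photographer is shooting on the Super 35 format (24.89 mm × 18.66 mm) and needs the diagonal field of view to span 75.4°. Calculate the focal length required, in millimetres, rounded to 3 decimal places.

20.125 mm

Sensor diagonal = √(24.89² + 18.66²) = √967.7077 ≈ 31.1080 mm.
From α = 2·arctan(d/2f) we get f = d / (2·tan(α/2)).
With d = 31.1080 mm and α/2 = 37.7°, tan(α/2) ≈ 0.77289, so f ≈ 31.1080 / 1.54578 ≈ 20.1245 mm.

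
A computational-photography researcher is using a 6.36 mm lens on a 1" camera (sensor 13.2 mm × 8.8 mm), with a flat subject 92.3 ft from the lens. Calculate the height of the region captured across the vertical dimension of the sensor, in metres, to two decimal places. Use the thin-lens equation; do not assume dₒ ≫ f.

dₒ: 92.3 ft × 304.8 mm/ft = 28133.04 mm.
Similar triangles through the lens centre give W/dₒ = h/dᵢ; with 1/f = 1/dₒ + 1/dᵢ this gives W = h·(dₒ − f)/f.
W = 8.8 mm × (28133 − 6.36) / 6.36 = 8.8 × 4422.4338 ≈ 38917.418 mm = 38.9174 m.

38.92 m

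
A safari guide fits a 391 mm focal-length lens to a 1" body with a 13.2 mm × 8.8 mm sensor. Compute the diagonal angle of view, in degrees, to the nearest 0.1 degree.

Sensor diagonal = √(13.2² + 8.8²) = √251.6800 ≈ 15.8644 mm.
Angle of view α = 2·arctan(d/2f) with d = 15.8644 mm and f = 391 mm.
d/2f = 0.02029; arctan(0.02029) ≈ 1.1622°, so α ≈ 2.3244°.

2.3°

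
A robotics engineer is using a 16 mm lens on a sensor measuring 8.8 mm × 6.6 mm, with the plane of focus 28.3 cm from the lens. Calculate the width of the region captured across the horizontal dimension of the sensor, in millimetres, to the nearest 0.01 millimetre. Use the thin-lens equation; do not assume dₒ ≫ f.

dₒ: 28.3 cm = 283 mm.
Similar triangles through the lens centre give W/dₒ = w/dᵢ; with 1/f = 1/dₒ + 1/dᵢ this gives W = w·(dₒ − f)/f.
W = 8.8 mm × (283 − 16) / 16 = 8.8 × 16.6875 ≈ 146.850 mm.

146.85 mm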